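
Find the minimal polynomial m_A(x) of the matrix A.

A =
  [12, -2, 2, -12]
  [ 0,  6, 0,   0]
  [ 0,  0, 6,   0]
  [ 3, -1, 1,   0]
x^2 - 12*x + 36

The characteristic polynomial is χ_A(x) = (x - 6)^4, so the eigenvalues are known. The minimal polynomial is
  m_A(x) = Π_λ (x − λ)^{k_λ}
where k_λ is the size of the *largest* Jordan block for λ (equivalently, the smallest k with (A − λI)^k v = 0 for every generalised eigenvector v of λ).

  λ = 6: largest Jordan block has size 2, contributing (x − 6)^2

So m_A(x) = (x - 6)^2 = x^2 - 12*x + 36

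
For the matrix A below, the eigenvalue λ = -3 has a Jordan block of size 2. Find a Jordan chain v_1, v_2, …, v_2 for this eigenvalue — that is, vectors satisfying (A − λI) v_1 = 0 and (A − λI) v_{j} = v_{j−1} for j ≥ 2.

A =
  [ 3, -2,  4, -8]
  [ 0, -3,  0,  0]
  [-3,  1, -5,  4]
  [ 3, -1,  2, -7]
A Jordan chain for λ = -3 of length 2:
v_1 = (6, 0, -3, 3)ᵀ
v_2 = (1, 0, 0, 0)ᵀ

Let N = A − (-3)·I. We want v_2 with N^2 v_2 = 0 but N^1 v_2 ≠ 0; then v_{j-1} := N · v_j for j = 2, …, 2.

Pick v_2 = (1, 0, 0, 0)ᵀ.
Then v_1 = N · v_2 = (6, 0, -3, 3)ᵀ.

Sanity check: (A − (-3)·I) v_1 = (0, 0, 0, 0)ᵀ = 0. ✓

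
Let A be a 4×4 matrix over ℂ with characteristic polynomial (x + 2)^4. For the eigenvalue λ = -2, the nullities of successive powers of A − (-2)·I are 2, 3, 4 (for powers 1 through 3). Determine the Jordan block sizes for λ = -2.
Block sizes for λ = -2: [3, 1]

From the dimensions of kernels of powers, the number of Jordan blocks of size at least j is d_j − d_{j−1} where d_j = dim ker(N^j) (with d_0 = 0). Computing the differences gives [2, 1, 1].
The number of blocks of size exactly k is (#blocks of size ≥ k) − (#blocks of size ≥ k + 1), so the partition is: 1 block(s) of size 1, 1 block(s) of size 3.
In nonincreasing order the block sizes are [3, 1].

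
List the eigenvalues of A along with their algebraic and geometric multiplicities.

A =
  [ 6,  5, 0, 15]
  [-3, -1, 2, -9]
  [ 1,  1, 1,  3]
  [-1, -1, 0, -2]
λ = 1: alg = 4, geom = 2

Step 1 — factor the characteristic polynomial to read off the algebraic multiplicities:
  χ_A(x) = (x - 1)^4

Step 2 — compute geometric multiplicities via the rank-nullity identity g(λ) = n − rank(A − λI):
  rank(A − (1)·I) = 2, so dim ker(A − (1)·I) = n − 2 = 2

Summary:
  λ = 1: algebraic multiplicity = 4, geometric multiplicity = 2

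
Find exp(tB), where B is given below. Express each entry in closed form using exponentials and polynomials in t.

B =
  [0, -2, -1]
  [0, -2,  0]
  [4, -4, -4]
e^{tB} =
  [2*t*exp(-2*t) + exp(-2*t), -2*t*exp(-2*t), -t*exp(-2*t)]
  [0, exp(-2*t), 0]
  [4*t*exp(-2*t), -4*t*exp(-2*t), -2*t*exp(-2*t) + exp(-2*t)]

Strategy: write B = P · J · P⁻¹ where J is a Jordan canonical form, so e^{tB} = P · e^{tJ} · P⁻¹, and e^{tJ} can be computed block-by-block.

B has Jordan form
J =
  [-2,  1,  0]
  [ 0, -2,  0]
  [ 0,  0, -2]
(up to reordering of blocks).

Per-block formulas:
  For a 1×1 block at λ = -2: exp(t · [-2]) = [e^(-2t)].
  For a 2×2 Jordan block J_2(-2): exp(t · J_2(-2)) = e^(-2t)·(I + t·N), where N is the 2×2 nilpotent shift.

After assembling e^{tJ} and conjugating by P, we get:

e^{tB} =
  [2*t*exp(-2*t) + exp(-2*t), -2*t*exp(-2*t), -t*exp(-2*t)]
  [0, exp(-2*t), 0]
  [4*t*exp(-2*t), -4*t*exp(-2*t), -2*t*exp(-2*t) + exp(-2*t)]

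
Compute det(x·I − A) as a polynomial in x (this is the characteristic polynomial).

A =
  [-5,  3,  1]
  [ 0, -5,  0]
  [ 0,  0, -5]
x^3 + 15*x^2 + 75*x + 125

Expanding det(x·I − A) (e.g. by cofactor expansion or by noting that A is similar to its Jordan form J, which has the same characteristic polynomial as A) gives
  χ_A(x) = x^3 + 15*x^2 + 75*x + 125
which factors as (x + 5)^3. The eigenvalues (with algebraic multiplicities) are λ = -5 with multiplicity 3.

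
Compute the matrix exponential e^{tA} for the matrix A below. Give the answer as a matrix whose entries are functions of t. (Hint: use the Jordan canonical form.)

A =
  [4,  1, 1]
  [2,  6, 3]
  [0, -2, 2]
e^{tA} =
  [t^2*exp(4*t) + exp(4*t), t*exp(4*t), t^2*exp(4*t)/2 + t*exp(4*t)]
  [2*t^2*exp(4*t) + 2*t*exp(4*t), 2*t*exp(4*t) + exp(4*t), t^2*exp(4*t) + 3*t*exp(4*t)]
  [-2*t^2*exp(4*t), -2*t*exp(4*t), -t^2*exp(4*t) - 2*t*exp(4*t) + exp(4*t)]

Strategy: write A = P · J · P⁻¹ where J is a Jordan canonical form, so e^{tA} = P · e^{tJ} · P⁻¹, and e^{tJ} can be computed block-by-block.

A has Jordan form
J =
  [4, 1, 0]
  [0, 4, 1]
  [0, 0, 4]
(up to reordering of blocks).

Per-block formulas:
  For a 3×3 Jordan block J_3(4): exp(t · J_3(4)) = e^(4t)·(I + t·N + (t^2/2)·N^2), where N is the 3×3 nilpotent shift.

After assembling e^{tJ} and conjugating by P, we get:

e^{tA} =
  [t^2*exp(4*t) + exp(4*t), t*exp(4*t), t^2*exp(4*t)/2 + t*exp(4*t)]
  [2*t^2*exp(4*t) + 2*t*exp(4*t), 2*t*exp(4*t) + exp(4*t), t^2*exp(4*t) + 3*t*exp(4*t)]
  [-2*t^2*exp(4*t), -2*t*exp(4*t), -t^2*exp(4*t) - 2*t*exp(4*t) + exp(4*t)]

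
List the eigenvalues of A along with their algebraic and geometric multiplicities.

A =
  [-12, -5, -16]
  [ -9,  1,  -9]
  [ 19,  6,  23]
λ = 4: alg = 3, geom = 1

Step 1 — factor the characteristic polynomial to read off the algebraic multiplicities:
  χ_A(x) = (x - 4)^3

Step 2 — compute geometric multiplicities via the rank-nullity identity g(λ) = n − rank(A − λI):
  rank(A − (4)·I) = 2, so dim ker(A − (4)·I) = n − 2 = 1

Summary:
  λ = 4: algebraic multiplicity = 3, geometric multiplicity = 1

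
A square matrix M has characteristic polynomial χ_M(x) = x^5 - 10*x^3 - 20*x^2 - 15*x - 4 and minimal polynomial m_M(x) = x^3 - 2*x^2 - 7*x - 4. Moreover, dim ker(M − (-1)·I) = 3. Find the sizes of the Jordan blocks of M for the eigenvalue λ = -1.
Block sizes for λ = -1: [2, 1, 1]

Step 1 — from the characteristic polynomial, algebraic multiplicity of λ = -1 is 4. From dim ker(M − (-1)·I) = 3, there are exactly 3 Jordan blocks for λ = -1.
Step 2 — from the minimal polynomial, the factor (x + 1)^2 tells us the largest block for λ = -1 has size 2.
Step 3 — with total size 4, 3 blocks, and largest block 2, the block sizes (in nonincreasing order) are [2, 1, 1].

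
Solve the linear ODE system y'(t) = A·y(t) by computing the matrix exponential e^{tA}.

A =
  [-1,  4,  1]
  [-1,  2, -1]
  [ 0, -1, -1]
e^{tA} =
  [-3*t^2/2 - t + 1, 3*t^2/2 + 4*t, -3*t^2 + t]
  [-t^2/2 - t, t^2/2 + 2*t + 1, -t^2 - t]
  [t^2/2, -t^2/2 - t, t^2 - t + 1]

Strategy: write A = P · J · P⁻¹ where J is a Jordan canonical form, so e^{tA} = P · e^{tJ} · P⁻¹, and e^{tJ} can be computed block-by-block.

A has Jordan form
J =
  [0, 1, 0]
  [0, 0, 1]
  [0, 0, 0]
(up to reordering of blocks).

Per-block formulas:
  For a 3×3 Jordan block J_3(0): exp(t · J_3(0)) = e^(0t)·(I + t·N + (t^2/2)·N^2), where N is the 3×3 nilpotent shift.

After assembling e^{tJ} and conjugating by P, we get:

e^{tA} =
  [-3*t^2/2 - t + 1, 3*t^2/2 + 4*t, -3*t^2 + t]
  [-t^2/2 - t, t^2/2 + 2*t + 1, -t^2 - t]
  [t^2/2, -t^2/2 - t, t^2 - t + 1]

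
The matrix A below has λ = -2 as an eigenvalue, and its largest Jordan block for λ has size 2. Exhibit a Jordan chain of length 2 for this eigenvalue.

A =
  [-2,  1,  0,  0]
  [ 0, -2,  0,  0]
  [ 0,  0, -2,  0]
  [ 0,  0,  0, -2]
A Jordan chain for λ = -2 of length 2:
v_1 = (1, 0, 0, 0)ᵀ
v_2 = (0, 1, 0, 0)ᵀ

Let N = A − (-2)·I. We want v_2 with N^2 v_2 = 0 but N^1 v_2 ≠ 0; then v_{j-1} := N · v_j for j = 2, …, 2.

Pick v_2 = (0, 1, 0, 0)ᵀ.
Then v_1 = N · v_2 = (1, 0, 0, 0)ᵀ.

Sanity check: (A − (-2)·I) v_1 = (0, 0, 0, 0)ᵀ = 0. ✓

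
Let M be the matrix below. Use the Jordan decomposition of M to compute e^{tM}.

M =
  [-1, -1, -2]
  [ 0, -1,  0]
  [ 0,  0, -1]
e^{tM} =
  [exp(-t), -t*exp(-t), -2*t*exp(-t)]
  [0, exp(-t), 0]
  [0, 0, exp(-t)]

Strategy: write M = P · J · P⁻¹ where J is a Jordan canonical form, so e^{tM} = P · e^{tJ} · P⁻¹, and e^{tJ} can be computed block-by-block.

M has Jordan form
J =
  [-1,  1,  0]
  [ 0, -1,  0]
  [ 0,  0, -1]
(up to reordering of blocks).

Per-block formulas:
  For a 2×2 Jordan block J_2(-1): exp(t · J_2(-1)) = e^(-1t)·(I + t·N), where N is the 2×2 nilpotent shift.
  For a 1×1 block at λ = -1: exp(t · [-1]) = [e^(-1t)].

After assembling e^{tJ} and conjugating by P, we get:

e^{tM} =
  [exp(-t), -t*exp(-t), -2*t*exp(-t)]
  [0, exp(-t), 0]
  [0, 0, exp(-t)]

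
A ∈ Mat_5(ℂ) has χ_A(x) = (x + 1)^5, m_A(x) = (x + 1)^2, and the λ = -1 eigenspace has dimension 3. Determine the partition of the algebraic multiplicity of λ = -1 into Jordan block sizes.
Block sizes for λ = -1: [2, 2, 1]

Step 1 — from the characteristic polynomial, algebraic multiplicity of λ = -1 is 5. From dim ker(A − (-1)·I) = 3, there are exactly 3 Jordan blocks for λ = -1.
Step 2 — from the minimal polynomial, the factor (x + 1)^2 tells us the largest block for λ = -1 has size 2.
Step 3 — with total size 5, 3 blocks, and largest block 2, the block sizes (in nonincreasing order) are [2, 2, 1].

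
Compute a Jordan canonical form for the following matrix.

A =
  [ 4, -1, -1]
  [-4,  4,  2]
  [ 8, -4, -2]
J_2(2) ⊕ J_1(2)

The characteristic polynomial is
  det(x·I − A) = x^3 - 6*x^2 + 12*x - 8 = (x - 2)^3

Eigenvalues and multiplicities (the geometric multiplicity of λ is n − rank(A − λI), which equals the number of Jordan blocks for λ):
  λ = 2: algebraic multiplicity = 3, geometric multiplicity = 2

Determining the block sizes for each eigenvalue:
  λ = 2: 2 blocks summing to 3 forces exactly one block of size 2 and the rest size 1 → block sizes [2, 1]

Assembling the blocks gives a Jordan form
J =
  [2, 1, 0]
  [0, 2, 0]
  [0, 0, 2]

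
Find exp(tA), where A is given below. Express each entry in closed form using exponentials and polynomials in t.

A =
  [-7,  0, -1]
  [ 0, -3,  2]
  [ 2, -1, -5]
e^{tA} =
  [t^2*exp(-5*t) - 2*t*exp(-5*t) + exp(-5*t), t^2*exp(-5*t)/2, t^2*exp(-5*t) - t*exp(-5*t)]
  [2*t^2*exp(-5*t), t^2*exp(-5*t) + 2*t*exp(-5*t) + exp(-5*t), 2*t^2*exp(-5*t) + 2*t*exp(-5*t)]
  [-2*t^2*exp(-5*t) + 2*t*exp(-5*t), -t^2*exp(-5*t) - t*exp(-5*t), -2*t^2*exp(-5*t) + exp(-5*t)]

Strategy: write A = P · J · P⁻¹ where J is a Jordan canonical form, so e^{tA} = P · e^{tJ} · P⁻¹, and e^{tJ} can be computed block-by-block.

A has Jordan form
J =
  [-5,  1,  0]
  [ 0, -5,  1]
  [ 0,  0, -5]
(up to reordering of blocks).

Per-block formulas:
  For a 3×3 Jordan block J_3(-5): exp(t · J_3(-5)) = e^(-5t)·(I + t·N + (t^2/2)·N^2), where N is the 3×3 nilpotent shift.

After assembling e^{tJ} and conjugating by P, we get:

e^{tA} =
  [t^2*exp(-5*t) - 2*t*exp(-5*t) + exp(-5*t), t^2*exp(-5*t)/2, t^2*exp(-5*t) - t*exp(-5*t)]
  [2*t^2*exp(-5*t), t^2*exp(-5*t) + 2*t*exp(-5*t) + exp(-5*t), 2*t^2*exp(-5*t) + 2*t*exp(-5*t)]
  [-2*t^2*exp(-5*t) + 2*t*exp(-5*t), -t^2*exp(-5*t) - t*exp(-5*t), -2*t^2*exp(-5*t) + exp(-5*t)]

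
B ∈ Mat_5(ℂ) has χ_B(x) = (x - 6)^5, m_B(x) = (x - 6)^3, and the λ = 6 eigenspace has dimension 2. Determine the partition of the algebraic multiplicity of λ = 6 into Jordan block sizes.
Block sizes for λ = 6: [3, 2]

Step 1 — from the characteristic polynomial, algebraic multiplicity of λ = 6 is 5. From dim ker(B − (6)·I) = 2, there are exactly 2 Jordan blocks for λ = 6.
Step 2 — from the minimal polynomial, the factor (x − 6)^3 tells us the largest block for λ = 6 has size 3.
Step 3 — with total size 5, 2 blocks, and largest block 3, the block sizes (in nonincreasing order) are [3, 2].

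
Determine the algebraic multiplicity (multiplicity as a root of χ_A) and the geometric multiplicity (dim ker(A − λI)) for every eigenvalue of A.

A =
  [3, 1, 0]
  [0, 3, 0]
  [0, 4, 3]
λ = 3: alg = 3, geom = 2

Step 1 — factor the characteristic polynomial to read off the algebraic multiplicities:
  χ_A(x) = (x - 3)^3

Step 2 — compute geometric multiplicities via the rank-nullity identity g(λ) = n − rank(A − λI):
  rank(A − (3)·I) = 1, so dim ker(A − (3)·I) = n − 1 = 2

Summary:
  λ = 3: algebraic multiplicity = 3, geometric multiplicity = 2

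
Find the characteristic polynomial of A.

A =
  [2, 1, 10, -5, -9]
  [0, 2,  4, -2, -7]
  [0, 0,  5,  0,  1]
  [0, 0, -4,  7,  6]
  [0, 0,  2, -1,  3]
x^5 - 19*x^4 + 139*x^3 - 485*x^2 + 800*x - 500

Expanding det(x·I − A) (e.g. by cofactor expansion or by noting that A is similar to its Jordan form J, which has the same characteristic polynomial as A) gives
  χ_A(x) = x^5 - 19*x^4 + 139*x^3 - 485*x^2 + 800*x - 500
which factors as (x - 5)^3*(x - 2)^2. The eigenvalues (with algebraic multiplicities) are λ = 2 with multiplicity 2, λ = 5 with multiplicity 3.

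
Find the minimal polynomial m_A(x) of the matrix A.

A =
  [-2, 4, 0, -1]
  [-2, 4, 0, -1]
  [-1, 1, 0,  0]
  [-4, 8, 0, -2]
x^2

The characteristic polynomial is χ_A(x) = x^4, so the eigenvalues are known. The minimal polynomial is
  m_A(x) = Π_λ (x − λ)^{k_λ}
where k_λ is the size of the *largest* Jordan block for λ (equivalently, the smallest k with (A − λI)^k v = 0 for every generalised eigenvector v of λ).

  λ = 0: largest Jordan block has size 2, contributing (x − 0)^2

So m_A(x) = x^2 = x^2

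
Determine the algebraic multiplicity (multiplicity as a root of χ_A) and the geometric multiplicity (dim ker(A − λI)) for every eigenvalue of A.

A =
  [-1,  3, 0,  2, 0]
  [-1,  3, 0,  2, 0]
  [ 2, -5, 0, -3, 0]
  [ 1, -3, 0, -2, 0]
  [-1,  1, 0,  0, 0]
λ = 0: alg = 5, geom = 3

Step 1 — factor the characteristic polynomial to read off the algebraic multiplicities:
  χ_A(x) = x^5

Step 2 — compute geometric multiplicities via the rank-nullity identity g(λ) = n − rank(A − λI):
  rank(A − (0)·I) = 2, so dim ker(A − (0)·I) = n − 2 = 3

Summary:
  λ = 0: algebraic multiplicity = 5, geometric multiplicity = 3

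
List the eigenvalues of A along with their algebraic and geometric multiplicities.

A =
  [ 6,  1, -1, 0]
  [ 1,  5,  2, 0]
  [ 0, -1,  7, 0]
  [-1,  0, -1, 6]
λ = 6: alg = 4, geom = 2

Step 1 — factor the characteristic polynomial to read off the algebraic multiplicities:
  χ_A(x) = (x - 6)^4

Step 2 — compute geometric multiplicities via the rank-nullity identity g(λ) = n − rank(A − λI):
  rank(A − (6)·I) = 2, so dim ker(A − (6)·I) = n − 2 = 2

Summary:
  λ = 6: algebraic multiplicity = 4, geometric multiplicity = 2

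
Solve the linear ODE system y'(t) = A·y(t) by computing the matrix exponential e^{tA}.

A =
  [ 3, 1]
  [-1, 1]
e^{tA} =
  [t*exp(2*t) + exp(2*t), t*exp(2*t)]
  [-t*exp(2*t), -t*exp(2*t) + exp(2*t)]

Strategy: write A = P · J · P⁻¹ where J is a Jordan canonical form, so e^{tA} = P · e^{tJ} · P⁻¹, and e^{tJ} can be computed block-by-block.

A has Jordan form
J =
  [2, 1]
  [0, 2]
(up to reordering of blocks).

Per-block formulas:
  For a 2×2 Jordan block J_2(2): exp(t · J_2(2)) = e^(2t)·(I + t·N), where N is the 2×2 nilpotent shift.

After assembling e^{tJ} and conjugating by P, we get:

e^{tA} =
  [t*exp(2*t) + exp(2*t), t*exp(2*t)]
  [-t*exp(2*t), -t*exp(2*t) + exp(2*t)]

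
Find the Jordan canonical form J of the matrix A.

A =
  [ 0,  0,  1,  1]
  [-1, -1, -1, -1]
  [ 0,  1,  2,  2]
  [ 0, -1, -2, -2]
J_1(-1) ⊕ J_3(0)

The characteristic polynomial is
  det(x·I − A) = x^4 + x^3 = x^3*(x + 1)

Eigenvalues and multiplicities (the geometric multiplicity of λ is n − rank(A − λI), which equals the number of Jordan blocks for λ):
  λ = -1: algebraic multiplicity = 1, geometric multiplicity = 1
  λ = 0: algebraic multiplicity = 3, geometric multiplicity = 1

Determining the block sizes for each eigenvalue:
  λ = -1: one block (gm = 1), so the single block has size am = 1 → block sizes [1]
  λ = 0: one block (gm = 1), so the single block has size am = 3 → block sizes [3]

Assembling the blocks gives a Jordan form
J =
  [-1, 0, 0, 0]
  [ 0, 0, 1, 0]
  [ 0, 0, 0, 1]
  [ 0, 0, 0, 0]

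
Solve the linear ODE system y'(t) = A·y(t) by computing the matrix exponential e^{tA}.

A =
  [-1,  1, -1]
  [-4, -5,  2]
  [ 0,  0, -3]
e^{tA} =
  [2*t*exp(-3*t) + exp(-3*t), t*exp(-3*t), -t*exp(-3*t)]
  [-4*t*exp(-3*t), -2*t*exp(-3*t) + exp(-3*t), 2*t*exp(-3*t)]
  [0, 0, exp(-3*t)]

Strategy: write A = P · J · P⁻¹ where J is a Jordan canonical form, so e^{tA} = P · e^{tJ} · P⁻¹, and e^{tJ} can be computed block-by-block.

A has Jordan form
J =
  [-3,  1,  0]
  [ 0, -3,  0]
  [ 0,  0, -3]
(up to reordering of blocks).

Per-block formulas:
  For a 1×1 block at λ = -3: exp(t · [-3]) = [e^(-3t)].
  For a 2×2 Jordan block J_2(-3): exp(t · J_2(-3)) = e^(-3t)·(I + t·N), where N is the 2×2 nilpotent shift.

After assembling e^{tJ} and conjugating by P, we get:

e^{tA} =
  [2*t*exp(-3*t) + exp(-3*t), t*exp(-3*t), -t*exp(-3*t)]
  [-4*t*exp(-3*t), -2*t*exp(-3*t) + exp(-3*t), 2*t*exp(-3*t)]
  [0, 0, exp(-3*t)]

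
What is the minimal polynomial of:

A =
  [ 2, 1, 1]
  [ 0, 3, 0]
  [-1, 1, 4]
x^2 - 6*x + 9

The characteristic polynomial is χ_A(x) = (x - 3)^3, so the eigenvalues are known. The minimal polynomial is
  m_A(x) = Π_λ (x − λ)^{k_λ}
where k_λ is the size of the *largest* Jordan block for λ (equivalently, the smallest k with (A − λI)^k v = 0 for every generalised eigenvector v of λ).

  λ = 3: largest Jordan block has size 2, contributing (x − 3)^2

So m_A(x) = (x - 3)^2 = x^2 - 6*x + 9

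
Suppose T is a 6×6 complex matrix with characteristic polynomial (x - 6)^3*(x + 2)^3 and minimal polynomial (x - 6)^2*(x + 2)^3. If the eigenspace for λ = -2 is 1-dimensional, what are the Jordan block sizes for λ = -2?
Block sizes for λ = -2: [3]

Step 1 — from the characteristic polynomial, algebraic multiplicity of λ = -2 is 3. From dim ker(T − (-2)·I) = 1, there are exactly 1 Jordan blocks for λ = -2.
Step 2 — from the minimal polynomial, the factor (x + 2)^3 tells us the largest block for λ = -2 has size 3.
Step 3 — with total size 3, 1 blocks, and largest block 3, the block sizes (in nonincreasing order) are [3].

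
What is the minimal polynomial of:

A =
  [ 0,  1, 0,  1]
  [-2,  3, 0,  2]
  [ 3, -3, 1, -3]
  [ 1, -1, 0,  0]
x^2 - 2*x + 1

The characteristic polynomial is χ_A(x) = (x - 1)^4, so the eigenvalues are known. The minimal polynomial is
  m_A(x) = Π_λ (x − λ)^{k_λ}
where k_λ is the size of the *largest* Jordan block for λ (equivalently, the smallest k with (A − λI)^k v = 0 for every generalised eigenvector v of λ).

  λ = 1: largest Jordan block has size 2, contributing (x − 1)^2

So m_A(x) = (x - 1)^2 = x^2 - 2*x + 1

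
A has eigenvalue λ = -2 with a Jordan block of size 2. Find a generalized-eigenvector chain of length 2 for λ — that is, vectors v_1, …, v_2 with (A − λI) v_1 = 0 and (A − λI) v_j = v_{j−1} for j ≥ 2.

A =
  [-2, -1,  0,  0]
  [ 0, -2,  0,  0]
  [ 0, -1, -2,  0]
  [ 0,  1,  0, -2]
A Jordan chain for λ = -2 of length 2:
v_1 = (-1, 0, -1, 1)ᵀ
v_2 = (0, 1, 0, 0)ᵀ

Let N = A − (-2)·I. We want v_2 with N^2 v_2 = 0 but N^1 v_2 ≠ 0; then v_{j-1} := N · v_j for j = 2, …, 2.

Pick v_2 = (0, 1, 0, 0)ᵀ.
Then v_1 = N · v_2 = (-1, 0, -1, 1)ᵀ.

Sanity check: (A − (-2)·I) v_1 = (0, 0, 0, 0)ᵀ = 0. ✓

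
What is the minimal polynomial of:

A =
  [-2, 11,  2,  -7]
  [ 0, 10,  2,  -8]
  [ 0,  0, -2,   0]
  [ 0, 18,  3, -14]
x^3 + 6*x^2 + 12*x + 8

The characteristic polynomial is χ_A(x) = (x + 2)^4, so the eigenvalues are known. The minimal polynomial is
  m_A(x) = Π_λ (x − λ)^{k_λ}
where k_λ is the size of the *largest* Jordan block for λ (equivalently, the smallest k with (A − λI)^k v = 0 for every generalised eigenvector v of λ).

  λ = -2: largest Jordan block has size 3, contributing (x + 2)^3

So m_A(x) = (x + 2)^3 = x^3 + 6*x^2 + 12*x + 8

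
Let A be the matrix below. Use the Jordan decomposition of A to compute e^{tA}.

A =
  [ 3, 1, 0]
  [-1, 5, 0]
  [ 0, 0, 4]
e^{tA} =
  [-t*exp(4*t) + exp(4*t), t*exp(4*t), 0]
  [-t*exp(4*t), t*exp(4*t) + exp(4*t), 0]
  [0, 0, exp(4*t)]

Strategy: write A = P · J · P⁻¹ where J is a Jordan canonical form, so e^{tA} = P · e^{tJ} · P⁻¹, and e^{tJ} can be computed block-by-block.

A has Jordan form
J =
  [4, 1, 0]
  [0, 4, 0]
  [0, 0, 4]
(up to reordering of blocks).

Per-block formulas:
  For a 2×2 Jordan block J_2(4): exp(t · J_2(4)) = e^(4t)·(I + t·N), where N is the 2×2 nilpotent shift.
  For a 1×1 block at λ = 4: exp(t · [4]) = [e^(4t)].

After assembling e^{tJ} and conjugating by P, we get:

e^{tA} =
  [-t*exp(4*t) + exp(4*t), t*exp(4*t), 0]
  [-t*exp(4*t), t*exp(4*t) + exp(4*t), 0]
  [0, 0, exp(4*t)]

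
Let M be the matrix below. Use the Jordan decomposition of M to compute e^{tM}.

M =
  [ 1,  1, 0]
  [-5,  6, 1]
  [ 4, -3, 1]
e^{tM} =
  [-3*t*exp(3*t) + 2*exp(3*t) - exp(2*t), 2*t*exp(3*t) - exp(3*t) + exp(2*t), t*exp(3*t) - exp(3*t) + exp(2*t)]
  [-6*t*exp(3*t) + exp(3*t) - exp(2*t), 4*t*exp(3*t) + exp(2*t), 2*t*exp(3*t) - exp(3*t) + exp(2*t)]
  [3*t*exp(3*t) + exp(3*t) - exp(2*t), -2*t*exp(3*t) - exp(3*t) + exp(2*t), -t*exp(3*t) + exp(2*t)]

Strategy: write M = P · J · P⁻¹ where J is a Jordan canonical form, so e^{tM} = P · e^{tJ} · P⁻¹, and e^{tJ} can be computed block-by-block.

M has Jordan form
J =
  [2, 0, 0]
  [0, 3, 1]
  [0, 0, 3]
(up to reordering of blocks).

Per-block formulas:
  For a 1×1 block at λ = 2: exp(t · [2]) = [e^(2t)].
  For a 2×2 Jordan block J_2(3): exp(t · J_2(3)) = e^(3t)·(I + t·N), where N is the 2×2 nilpotent shift.

After assembling e^{tJ} and conjugating by P, we get:

e^{tM} =
  [-3*t*exp(3*t) + 2*exp(3*t) - exp(2*t), 2*t*exp(3*t) - exp(3*t) + exp(2*t), t*exp(3*t) - exp(3*t) + exp(2*t)]
  [-6*t*exp(3*t) + exp(3*t) - exp(2*t), 4*t*exp(3*t) + exp(2*t), 2*t*exp(3*t) - exp(3*t) + exp(2*t)]
  [3*t*exp(3*t) + exp(3*t) - exp(2*t), -2*t*exp(3*t) - exp(3*t) + exp(2*t), -t*exp(3*t) + exp(2*t)]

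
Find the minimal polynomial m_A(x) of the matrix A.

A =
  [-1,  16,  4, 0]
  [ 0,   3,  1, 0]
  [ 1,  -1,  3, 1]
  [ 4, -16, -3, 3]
x^4 - 8*x^3 + 18*x^2 - 27

The characteristic polynomial is χ_A(x) = (x - 3)^3*(x + 1), so the eigenvalues are known. The minimal polynomial is
  m_A(x) = Π_λ (x − λ)^{k_λ}
where k_λ is the size of the *largest* Jordan block for λ (equivalently, the smallest k with (A − λI)^k v = 0 for every generalised eigenvector v of λ).

  λ = -1: largest Jordan block has size 1, contributing (x + 1)
  λ = 3: largest Jordan block has size 3, contributing (x − 3)^3

So m_A(x) = (x - 3)^3*(x + 1) = x^4 - 8*x^3 + 18*x^2 - 27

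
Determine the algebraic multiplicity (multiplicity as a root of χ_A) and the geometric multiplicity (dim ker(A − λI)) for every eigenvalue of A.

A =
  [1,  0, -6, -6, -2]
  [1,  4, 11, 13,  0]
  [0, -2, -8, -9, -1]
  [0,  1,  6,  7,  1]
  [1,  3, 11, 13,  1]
λ = 1: alg = 5, geom = 2

Step 1 — factor the characteristic polynomial to read off the algebraic multiplicities:
  χ_A(x) = (x - 1)^5

Step 2 — compute geometric multiplicities via the rank-nullity identity g(λ) = n − rank(A − λI):
  rank(A − (1)·I) = 3, so dim ker(A − (1)·I) = n − 3 = 2

Summary:
  λ = 1: algebraic multiplicity = 5, geometric multiplicity = 2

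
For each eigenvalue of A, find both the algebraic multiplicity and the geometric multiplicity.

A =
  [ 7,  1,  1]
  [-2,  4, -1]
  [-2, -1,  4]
λ = 5: alg = 3, geom = 2

Step 1 — factor the characteristic polynomial to read off the algebraic multiplicities:
  χ_A(x) = (x - 5)^3

Step 2 — compute geometric multiplicities via the rank-nullity identity g(λ) = n − rank(A − λI):
  rank(A − (5)·I) = 1, so dim ker(A − (5)·I) = n − 1 = 2

Summary:
  λ = 5: algebraic multiplicity = 3, geometric multiplicity = 2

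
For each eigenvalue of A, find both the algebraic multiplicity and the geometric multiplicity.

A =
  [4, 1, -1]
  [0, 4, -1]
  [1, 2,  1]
λ = 3: alg = 3, geom = 1

Step 1 — factor the characteristic polynomial to read off the algebraic multiplicities:
  χ_A(x) = (x - 3)^3

Step 2 — compute geometric multiplicities via the rank-nullity identity g(λ) = n − rank(A − λI):
  rank(A − (3)·I) = 2, so dim ker(A − (3)·I) = n − 2 = 1

Summary:
  λ = 3: algebraic multiplicity = 3, geometric multiplicity = 1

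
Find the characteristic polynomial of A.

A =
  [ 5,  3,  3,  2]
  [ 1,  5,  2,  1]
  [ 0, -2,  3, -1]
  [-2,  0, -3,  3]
x^4 - 16*x^3 + 96*x^2 - 256*x + 256

Expanding det(x·I − A) (e.g. by cofactor expansion or by noting that A is similar to its Jordan form J, which has the same characteristic polynomial as A) gives
  χ_A(x) = x^4 - 16*x^3 + 96*x^2 - 256*x + 256
which factors as (x - 4)^4. The eigenvalues (with algebraic multiplicities) are λ = 4 with multiplicity 4.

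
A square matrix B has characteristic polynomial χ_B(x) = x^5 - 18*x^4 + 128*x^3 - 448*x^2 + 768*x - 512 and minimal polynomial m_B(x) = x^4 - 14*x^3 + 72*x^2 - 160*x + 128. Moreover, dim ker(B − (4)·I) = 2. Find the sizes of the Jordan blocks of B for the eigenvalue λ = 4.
Block sizes for λ = 4: [3, 1]

Step 1 — from the characteristic polynomial, algebraic multiplicity of λ = 4 is 4. From dim ker(B − (4)·I) = 2, there are exactly 2 Jordan blocks for λ = 4.
Step 2 — from the minimal polynomial, the factor (x − 4)^3 tells us the largest block for λ = 4 has size 3.
Step 3 — with total size 4, 2 blocks, and largest block 3, the block sizes (in nonincreasing order) are [3, 1].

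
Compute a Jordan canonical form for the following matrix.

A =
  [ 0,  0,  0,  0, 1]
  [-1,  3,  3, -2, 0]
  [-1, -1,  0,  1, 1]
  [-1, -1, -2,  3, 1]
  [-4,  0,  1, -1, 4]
J_3(2) ⊕ J_2(2)

The characteristic polynomial is
  det(x·I − A) = x^5 - 10*x^4 + 40*x^3 - 80*x^2 + 80*x - 32 = (x - 2)^5

Eigenvalues and multiplicities (the geometric multiplicity of λ is n − rank(A − λI), which equals the number of Jordan blocks for λ):
  λ = 2: algebraic multiplicity = 5, geometric multiplicity = 2

Determining the block sizes for each eigenvalue:
  λ = 2: with am = 5 and gm = 2, the partition is not yet determined (e.g. several partitions of 5 into 2 parts exist). Let N = A − (2)·I. Computing rank(N^1) = 3, rank(N^2) = 1, rank(N^3) = 0; the number of blocks of size ≥ j is rank(N^{j−1}) − rank(N^j), giving [2, 2, 1]. So we have 1 block(s) of size 3, 1 block(s) of size 2 → block sizes [3, 2]

Assembling the blocks gives a Jordan form
J =
  [2, 1, 0, 0, 0]
  [0, 2, 1, 0, 0]
  [0, 0, 2, 0, 0]
  [0, 0, 0, 2, 1]
  [0, 0, 0, 0, 2]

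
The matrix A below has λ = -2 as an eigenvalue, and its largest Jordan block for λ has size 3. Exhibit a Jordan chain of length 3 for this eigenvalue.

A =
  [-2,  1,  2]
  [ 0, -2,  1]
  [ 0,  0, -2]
A Jordan chain for λ = -2 of length 3:
v_1 = (1, 0, 0)ᵀ
v_2 = (2, 1, 0)ᵀ
v_3 = (0, 0, 1)ᵀ

Let N = A − (-2)·I. We want v_3 with N^3 v_3 = 0 but N^2 v_3 ≠ 0; then v_{j-1} := N · v_j for j = 3, …, 2.

Pick v_3 = (0, 0, 1)ᵀ.
Then v_2 = N · v_3 = (2, 1, 0)ᵀ.
Then v_1 = N · v_2 = (1, 0, 0)ᵀ.

Sanity check: (A − (-2)·I) v_1 = (0, 0, 0)ᵀ = 0. ✓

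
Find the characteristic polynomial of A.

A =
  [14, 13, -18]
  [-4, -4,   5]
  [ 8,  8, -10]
x^3

Expanding det(x·I − A) (e.g. by cofactor expansion or by noting that A is similar to its Jordan form J, which has the same characteristic polynomial as A) gives
  χ_A(x) = x^3
which factors as x^3. The eigenvalues (with algebraic multiplicities) are λ = 0 with multiplicity 3.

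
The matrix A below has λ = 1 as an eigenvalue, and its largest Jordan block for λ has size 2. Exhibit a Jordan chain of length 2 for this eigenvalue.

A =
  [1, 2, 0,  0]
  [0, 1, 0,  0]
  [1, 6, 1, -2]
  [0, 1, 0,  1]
A Jordan chain for λ = 1 of length 2:
v_1 = (0, 0, 1, 0)ᵀ
v_2 = (1, 0, 0, 0)ᵀ

Let N = A − (1)·I. We want v_2 with N^2 v_2 = 0 but N^1 v_2 ≠ 0; then v_{j-1} := N · v_j for j = 2, …, 2.

Pick v_2 = (1, 0, 0, 0)ᵀ.
Then v_1 = N · v_2 = (0, 0, 1, 0)ᵀ.

Sanity check: (A − (1)·I) v_1 = (0, 0, 0, 0)ᵀ = 0. ✓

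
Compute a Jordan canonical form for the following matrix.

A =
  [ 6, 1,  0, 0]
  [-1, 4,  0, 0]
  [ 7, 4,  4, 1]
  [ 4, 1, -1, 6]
J_2(5) ⊕ J_2(5)

The characteristic polynomial is
  det(x·I − A) = x^4 - 20*x^3 + 150*x^2 - 500*x + 625 = (x - 5)^4

Eigenvalues and multiplicities (the geometric multiplicity of λ is n − rank(A − λI), which equals the number of Jordan blocks for λ):
  λ = 5: algebraic multiplicity = 4, geometric multiplicity = 2

Determining the block sizes for each eigenvalue:
  λ = 5: with am = 4 and gm = 2, the partition is not yet determined (e.g. several partitions of 4 into 2 parts exist). Let N = A − (5)·I. Computing rank(N^1) = 2, rank(N^2) = 0; the number of blocks of size ≥ j is rank(N^{j−1}) − rank(N^j), giving [2, 2]. So we have 2 block(s) of size 2 → block sizes [2, 2]

Assembling the blocks gives a Jordan form
J =
  [5, 1, 0, 0]
  [0, 5, 0, 0]
  [0, 0, 5, 1]
  [0, 0, 0, 5]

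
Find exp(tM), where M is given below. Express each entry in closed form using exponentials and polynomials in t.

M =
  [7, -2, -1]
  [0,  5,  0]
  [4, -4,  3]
e^{tM} =
  [2*t*exp(5*t) + exp(5*t), -2*t*exp(5*t), -t*exp(5*t)]
  [0, exp(5*t), 0]
  [4*t*exp(5*t), -4*t*exp(5*t), -2*t*exp(5*t) + exp(5*t)]

Strategy: write M = P · J · P⁻¹ where J is a Jordan canonical form, so e^{tM} = P · e^{tJ} · P⁻¹, and e^{tJ} can be computed block-by-block.

M has Jordan form
J =
  [5, 1, 0]
  [0, 5, 0]
  [0, 0, 5]
(up to reordering of blocks).

Per-block formulas:
  For a 2×2 Jordan block J_2(5): exp(t · J_2(5)) = e^(5t)·(I + t·N), where N is the 2×2 nilpotent shift.
  For a 1×1 block at λ = 5: exp(t · [5]) = [e^(5t)].

After assembling e^{tJ} and conjugating by P, we get:

e^{tM} =
  [2*t*exp(5*t) + exp(5*t), -2*t*exp(5*t), -t*exp(5*t)]
  [0, exp(5*t), 0]
  [4*t*exp(5*t), -4*t*exp(5*t), -2*t*exp(5*t) + exp(5*t)]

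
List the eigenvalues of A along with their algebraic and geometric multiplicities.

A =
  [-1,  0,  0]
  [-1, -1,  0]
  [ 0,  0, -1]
λ = -1: alg = 3, geom = 2

Step 1 — factor the characteristic polynomial to read off the algebraic multiplicities:
  χ_A(x) = (x + 1)^3

Step 2 — compute geometric multiplicities via the rank-nullity identity g(λ) = n − rank(A − λI):
  rank(A − (-1)·I) = 1, so dim ker(A − (-1)·I) = n − 1 = 2

Summary:
  λ = -1: algebraic multiplicity = 3, geometric multiplicity = 2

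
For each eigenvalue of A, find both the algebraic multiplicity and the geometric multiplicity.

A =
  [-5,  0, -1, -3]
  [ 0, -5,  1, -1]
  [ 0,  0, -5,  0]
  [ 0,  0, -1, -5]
λ = -5: alg = 4, geom = 2

Step 1 — factor the characteristic polynomial to read off the algebraic multiplicities:
  χ_A(x) = (x + 5)^4

Step 2 — compute geometric multiplicities via the rank-nullity identity g(λ) = n − rank(A − λI):
  rank(A − (-5)·I) = 2, so dim ker(A − (-5)·I) = n − 2 = 2

Summary:
  λ = -5: algebraic multiplicity = 4, geometric multiplicity = 2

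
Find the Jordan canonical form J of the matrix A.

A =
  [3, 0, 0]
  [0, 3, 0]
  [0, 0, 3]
J_1(3) ⊕ J_1(3) ⊕ J_1(3)

The characteristic polynomial is
  det(x·I − A) = x^3 - 9*x^2 + 27*x - 27 = (x - 3)^3

Eigenvalues and multiplicities (the geometric multiplicity of λ is n − rank(A − λI), which equals the number of Jordan blocks for λ):
  λ = 3: algebraic multiplicity = 3, geometric multiplicity = 3

Determining the block sizes for each eigenvalue:
  λ = 3: gm = am = 3, so every block has size 1 → block sizes [1, 1, 1]

Assembling the blocks gives a Jordan form
J =
  [3, 0, 0]
  [0, 3, 0]
  [0, 0, 3]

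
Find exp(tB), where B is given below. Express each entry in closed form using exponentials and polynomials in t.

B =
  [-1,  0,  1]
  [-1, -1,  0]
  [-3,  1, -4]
e^{tB} =
  [-t^2*exp(-2*t) + t*exp(-2*t) + exp(-2*t), t^2*exp(-2*t)/2, -t^2*exp(-2*t)/2 + t*exp(-2*t)]
  [-t^2*exp(-2*t) - t*exp(-2*t), t^2*exp(-2*t)/2 + t*exp(-2*t) + exp(-2*t), -t^2*exp(-2*t)/2]
  [t^2*exp(-2*t) - 3*t*exp(-2*t), -t^2*exp(-2*t)/2 + t*exp(-2*t), t^2*exp(-2*t)/2 - 2*t*exp(-2*t) + exp(-2*t)]

Strategy: write B = P · J · P⁻¹ where J is a Jordan canonical form, so e^{tB} = P · e^{tJ} · P⁻¹, and e^{tJ} can be computed block-by-block.

B has Jordan form
J =
  [-2,  1,  0]
  [ 0, -2,  1]
  [ 0,  0, -2]
(up to reordering of blocks).

Per-block formulas:
  For a 3×3 Jordan block J_3(-2): exp(t · J_3(-2)) = e^(-2t)·(I + t·N + (t^2/2)·N^2), where N is the 3×3 nilpotent shift.

After assembling e^{tJ} and conjugating by P, we get:

e^{tB} =
  [-t^2*exp(-2*t) + t*exp(-2*t) + exp(-2*t), t^2*exp(-2*t)/2, -t^2*exp(-2*t)/2 + t*exp(-2*t)]
  [-t^2*exp(-2*t) - t*exp(-2*t), t^2*exp(-2*t)/2 + t*exp(-2*t) + exp(-2*t), -t^2*exp(-2*t)/2]
  [t^2*exp(-2*t) - 3*t*exp(-2*t), -t^2*exp(-2*t)/2 + t*exp(-2*t), t^2*exp(-2*t)/2 - 2*t*exp(-2*t) + exp(-2*t)]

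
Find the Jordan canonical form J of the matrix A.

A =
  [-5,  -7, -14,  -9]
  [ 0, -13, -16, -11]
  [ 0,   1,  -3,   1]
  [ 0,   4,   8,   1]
J_3(-5) ⊕ J_1(-5)

The characteristic polynomial is
  det(x·I − A) = x^4 + 20*x^3 + 150*x^2 + 500*x + 625 = (x + 5)^4

Eigenvalues and multiplicities (the geometric multiplicity of λ is n − rank(A − λI), which equals the number of Jordan blocks for λ):
  λ = -5: algebraic multiplicity = 4, geometric multiplicity = 2

Determining the block sizes for each eigenvalue:
  λ = -5: with am = 4 and gm = 2, the partition is not yet determined (e.g. several partitions of 4 into 2 parts exist). Let N = A − (-5)·I. Computing rank(N^1) = 2, rank(N^2) = 1, rank(N^3) = 0; the number of blocks of size ≥ j is rank(N^{j−1}) − rank(N^j), giving [2, 1, 1]. So we have 1 block(s) of size 3, 1 block(s) of size 1 → block sizes [3, 1]

Assembling the blocks gives a Jordan form
J =
  [-5,  1,  0,  0]
  [ 0, -5,  1,  0]
  [ 0,  0, -5,  0]
  [ 0,  0,  0, -5]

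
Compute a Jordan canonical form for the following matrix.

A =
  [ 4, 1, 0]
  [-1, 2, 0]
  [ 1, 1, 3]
J_2(3) ⊕ J_1(3)

The characteristic polynomial is
  det(x·I − A) = x^3 - 9*x^2 + 27*x - 27 = (x - 3)^3

Eigenvalues and multiplicities (the geometric multiplicity of λ is n − rank(A − λI), which equals the number of Jordan blocks for λ):
  λ = 3: algebraic multiplicity = 3, geometric multiplicity = 2

Determining the block sizes for each eigenvalue:
  λ = 3: 2 blocks summing to 3 forces exactly one block of size 2 and the rest size 1 → block sizes [2, 1]

Assembling the blocks gives a Jordan form
J =
  [3, 1, 0]
  [0, 3, 0]
  [0, 0, 3]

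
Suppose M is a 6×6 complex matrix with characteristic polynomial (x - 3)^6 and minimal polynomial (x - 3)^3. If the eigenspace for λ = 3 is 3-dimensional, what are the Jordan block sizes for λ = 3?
Block sizes for λ = 3: [3, 2, 1]

Step 1 — from the characteristic polynomial, algebraic multiplicity of λ = 3 is 6. From dim ker(M − (3)·I) = 3, there are exactly 3 Jordan blocks for λ = 3.
Step 2 — from the minimal polynomial, the factor (x − 3)^3 tells us the largest block for λ = 3 has size 3.
Step 3 — with total size 6, 3 blocks, and largest block 3, the block sizes (in nonincreasing order) are [3, 2, 1].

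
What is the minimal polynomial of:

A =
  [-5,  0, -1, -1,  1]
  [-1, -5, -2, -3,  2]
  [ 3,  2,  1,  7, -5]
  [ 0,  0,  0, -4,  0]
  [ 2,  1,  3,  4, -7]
x^3 + 12*x^2 + 48*x + 64

The characteristic polynomial is χ_A(x) = (x + 4)^5, so the eigenvalues are known. The minimal polynomial is
  m_A(x) = Π_λ (x − λ)^{k_λ}
where k_λ is the size of the *largest* Jordan block for λ (equivalently, the smallest k with (A − λI)^k v = 0 for every generalised eigenvector v of λ).

  λ = -4: largest Jordan block has size 3, contributing (x + 4)^3

So m_A(x) = (x + 4)^3 = x^3 + 12*x^2 + 48*x + 64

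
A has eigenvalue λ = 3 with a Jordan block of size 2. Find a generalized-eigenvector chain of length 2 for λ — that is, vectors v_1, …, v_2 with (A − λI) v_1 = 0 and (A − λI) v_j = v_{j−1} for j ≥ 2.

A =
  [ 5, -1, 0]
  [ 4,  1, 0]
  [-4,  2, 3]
A Jordan chain for λ = 3 of length 2:
v_1 = (2, 4, -4)ᵀ
v_2 = (1, 0, 0)ᵀ

Let N = A − (3)·I. We want v_2 with N^2 v_2 = 0 but N^1 v_2 ≠ 0; then v_{j-1} := N · v_j for j = 2, …, 2.

Pick v_2 = (1, 0, 0)ᵀ.
Then v_1 = N · v_2 = (2, 4, -4)ᵀ.

Sanity check: (A − (3)·I) v_1 = (0, 0, 0)ᵀ = 0. ✓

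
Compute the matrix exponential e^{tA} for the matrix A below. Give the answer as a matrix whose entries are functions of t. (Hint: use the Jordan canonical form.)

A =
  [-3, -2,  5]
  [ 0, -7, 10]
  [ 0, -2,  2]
e^{tA} =
  [exp(-3*t), -2*exp(-2*t) + 2*exp(-3*t), 5*exp(-2*t) - 5*exp(-3*t)]
  [0, -4*exp(-2*t) + 5*exp(-3*t), 10*exp(-2*t) - 10*exp(-3*t)]
  [0, -2*exp(-2*t) + 2*exp(-3*t), 5*exp(-2*t) - 4*exp(-3*t)]

Strategy: write A = P · J · P⁻¹ where J is a Jordan canonical form, so e^{tA} = P · e^{tJ} · P⁻¹, and e^{tJ} can be computed block-by-block.

A has Jordan form
J =
  [-3,  0,  0]
  [ 0, -3,  0]
  [ 0,  0, -2]
(up to reordering of blocks).

Per-block formulas:
  For a 1×1 block at λ = -3: exp(t · [-3]) = [e^(-3t)].
  For a 1×1 block at λ = -2: exp(t · [-2]) = [e^(-2t)].

After assembling e^{tJ} and conjugating by P, we get:

e^{tA} =
  [exp(-3*t), -2*exp(-2*t) + 2*exp(-3*t), 5*exp(-2*t) - 5*exp(-3*t)]
  [0, -4*exp(-2*t) + 5*exp(-3*t), 10*exp(-2*t) - 10*exp(-3*t)]
  [0, -2*exp(-2*t) + 2*exp(-3*t), 5*exp(-2*t) - 4*exp(-3*t)]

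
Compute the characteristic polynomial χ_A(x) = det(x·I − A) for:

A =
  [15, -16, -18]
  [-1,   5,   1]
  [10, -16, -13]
x^3 - 7*x^2 - 5*x + 75

Expanding det(x·I − A) (e.g. by cofactor expansion or by noting that A is similar to its Jordan form J, which has the same characteristic polynomial as A) gives
  χ_A(x) = x^3 - 7*x^2 - 5*x + 75
which factors as (x - 5)^2*(x + 3). The eigenvalues (with algebraic multiplicities) are λ = -3 with multiplicity 1, λ = 5 with multiplicity 2.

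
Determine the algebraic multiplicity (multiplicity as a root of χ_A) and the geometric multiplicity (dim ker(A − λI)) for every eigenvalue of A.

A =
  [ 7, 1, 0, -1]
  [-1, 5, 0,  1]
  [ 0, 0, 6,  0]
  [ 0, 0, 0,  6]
λ = 6: alg = 4, geom = 3

Step 1 — factor the characteristic polynomial to read off the algebraic multiplicities:
  χ_A(x) = (x - 6)^4

Step 2 — compute geometric multiplicities via the rank-nullity identity g(λ) = n − rank(A − λI):
  rank(A − (6)·I) = 1, so dim ker(A − (6)·I) = n − 1 = 3

Summary:
  λ = 6: algebraic multiplicity = 4, geometric multiplicity = 3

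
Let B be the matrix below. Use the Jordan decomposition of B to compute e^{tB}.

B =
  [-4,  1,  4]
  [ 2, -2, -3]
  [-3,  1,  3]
e^{tB} =
  [-t^2*exp(-t)/2 - 3*t*exp(-t) + exp(-t), t*exp(-t), t^2*exp(-t)/2 + 4*t*exp(-t)]
  [t^2*exp(-t)/2 + 2*t*exp(-t), -t*exp(-t) + exp(-t), -t^2*exp(-t)/2 - 3*t*exp(-t)]
  [-t^2*exp(-t)/2 - 3*t*exp(-t), t*exp(-t), t^2*exp(-t)/2 + 4*t*exp(-t) + exp(-t)]

Strategy: write B = P · J · P⁻¹ where J is a Jordan canonical form, so e^{tB} = P · e^{tJ} · P⁻¹, and e^{tJ} can be computed block-by-block.

B has Jordan form
J =
  [-1,  1,  0]
  [ 0, -1,  1]
  [ 0,  0, -1]
(up to reordering of blocks).

Per-block formulas:
  For a 3×3 Jordan block J_3(-1): exp(t · J_3(-1)) = e^(-1t)·(I + t·N + (t^2/2)·N^2), where N is the 3×3 nilpotent shift.

After assembling e^{tJ} and conjugating by P, we get:

e^{tB} =
  [-t^2*exp(-t)/2 - 3*t*exp(-t) + exp(-t), t*exp(-t), t^2*exp(-t)/2 + 4*t*exp(-t)]
  [t^2*exp(-t)/2 + 2*t*exp(-t), -t*exp(-t) + exp(-t), -t^2*exp(-t)/2 - 3*t*exp(-t)]
  [-t^2*exp(-t)/2 - 3*t*exp(-t), t*exp(-t), t^2*exp(-t)/2 + 4*t*exp(-t) + exp(-t)]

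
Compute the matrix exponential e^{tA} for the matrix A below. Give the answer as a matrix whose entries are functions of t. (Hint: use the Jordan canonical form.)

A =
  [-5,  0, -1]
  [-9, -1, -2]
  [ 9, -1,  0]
e^{tA} =
  [-3*t*exp(-2*t) + exp(-2*t), t^2*exp(-2*t)/2, t^2*exp(-2*t)/2 - t*exp(-2*t)]
  [-9*t*exp(-2*t), 3*t^2*exp(-2*t)/2 + t*exp(-2*t) + exp(-2*t), 3*t^2*exp(-2*t)/2 - 2*t*exp(-2*t)]
  [9*t*exp(-2*t), -3*t^2*exp(-2*t)/2 - t*exp(-2*t), -3*t^2*exp(-2*t)/2 + 2*t*exp(-2*t) + exp(-2*t)]

Strategy: write A = P · J · P⁻¹ where J is a Jordan canonical form, so e^{tA} = P · e^{tJ} · P⁻¹, and e^{tJ} can be computed block-by-block.

A has Jordan form
J =
  [-2,  1,  0]
  [ 0, -2,  1]
  [ 0,  0, -2]
(up to reordering of blocks).

Per-block formulas:
  For a 3×3 Jordan block J_3(-2): exp(t · J_3(-2)) = e^(-2t)·(I + t·N + (t^2/2)·N^2), where N is the 3×3 nilpotent shift.

After assembling e^{tJ} and conjugating by P, we get:

e^{tA} =
  [-3*t*exp(-2*t) + exp(-2*t), t^2*exp(-2*t)/2, t^2*exp(-2*t)/2 - t*exp(-2*t)]
  [-9*t*exp(-2*t), 3*t^2*exp(-2*t)/2 + t*exp(-2*t) + exp(-2*t), 3*t^2*exp(-2*t)/2 - 2*t*exp(-2*t)]
  [9*t*exp(-2*t), -3*t^2*exp(-2*t)/2 - t*exp(-2*t), -3*t^2*exp(-2*t)/2 + 2*t*exp(-2*t) + exp(-2*t)]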